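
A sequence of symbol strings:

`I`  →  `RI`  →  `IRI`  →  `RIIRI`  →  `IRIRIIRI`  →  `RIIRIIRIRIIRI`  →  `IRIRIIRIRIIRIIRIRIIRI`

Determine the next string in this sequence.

This is a Fibonacci-style word recurrence s(k) = s(k−2)·s(k−1): e.g. I·RI = IRI.
Continuing: RIIRIIRIRIIRI · IRIRIIRIRIIRIIRIRIIRI gives term 8.

RIIRIIRIRIIRIIRIRIIRIRIIRIIRIRIIRI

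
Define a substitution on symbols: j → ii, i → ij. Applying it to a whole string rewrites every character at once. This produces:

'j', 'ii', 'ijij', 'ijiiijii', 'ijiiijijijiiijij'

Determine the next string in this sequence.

ijiiijijijiiijiiijiiijijijiiijii

Replace each of the 16 characters of ijiiijijijiiijij in place — ij ii ij ij ij ii ij ii ij ii ij ij ij ii ij ii — and concatenate.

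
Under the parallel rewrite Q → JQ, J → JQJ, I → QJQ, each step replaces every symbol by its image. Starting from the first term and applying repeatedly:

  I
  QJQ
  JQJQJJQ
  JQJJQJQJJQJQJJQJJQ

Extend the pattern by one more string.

JQJJQJQJJQJJQJQJJQJQJJQJJQJQJJQJQJJQJJQJQJJQJJQ

Applying the rule to each of the 18 symbols of JQJJQJQJJQJQJJQJJQ gives the pieces JQJ JQ JQJ JQJ JQ JQJ JQ JQJ JQJ JQ JQJ JQ JQJ JQJ JQ JQJ JQJ JQ, which concatenate to the answer.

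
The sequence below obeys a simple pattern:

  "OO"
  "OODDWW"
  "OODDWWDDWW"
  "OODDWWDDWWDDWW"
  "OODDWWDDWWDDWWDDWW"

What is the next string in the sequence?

The strings grow by a fixed suffix DDWW each time.
Applying this once more to OODDWWDDWWDDWWDDWW:

OODDWWDDWWDDWWDDWWDDWW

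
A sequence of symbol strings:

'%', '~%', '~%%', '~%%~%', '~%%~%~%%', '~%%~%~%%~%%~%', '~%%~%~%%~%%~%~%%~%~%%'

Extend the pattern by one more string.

~%%~%~%%~%%~%~%%~%~%%~%%~%~%%~%%~%

From term 3 onward, concatenate the last term with the second-to-last: ~%·% = ~%%, ~%%·~% = ~%%~%, …
Continuing: ~%%~%~%%~%%~%~%%~%~%% · ~%%~%~%%~%%~% gives term 8.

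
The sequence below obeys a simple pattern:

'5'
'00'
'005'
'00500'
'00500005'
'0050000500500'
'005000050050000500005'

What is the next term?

0050000500500005000050050000500500

This is a Fibonacci-style word recurrence s(k) = s(k−1)·s(k−2): e.g. 00·5 = 005.
So term 8 is 005000050050000500005·0050000500500.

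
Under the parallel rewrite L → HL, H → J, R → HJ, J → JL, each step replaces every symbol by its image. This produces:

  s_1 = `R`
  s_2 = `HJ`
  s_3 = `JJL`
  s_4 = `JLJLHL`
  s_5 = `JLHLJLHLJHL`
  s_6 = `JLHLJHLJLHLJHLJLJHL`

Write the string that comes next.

Replace each of the 19 characters of JLHLJHLJLHLJHLJLJHL in place — JL HL J HL JL J HL JL HL J HL JL J HL JL HL JL J HL — and concatenate.

JLHLJHLJLJHLJLHLJHLJLJHLJLHLJLJHL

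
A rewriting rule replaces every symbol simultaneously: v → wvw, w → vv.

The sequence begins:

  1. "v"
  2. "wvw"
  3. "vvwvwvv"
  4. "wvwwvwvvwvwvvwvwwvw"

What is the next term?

vvwvwvvvvwvwvvwvwwvwvvwvwvvwvwwvwvvwvwvvvvwvwvv

Applying the rule to each of the 19 symbols of wvwwvwvvwvwvvwvwwvw gives the pieces vv wvw vv vv wvw vv wvw wvw vv wvw vv wvw wvw vv wvw vv vv wvw vv, which concatenate to the answer.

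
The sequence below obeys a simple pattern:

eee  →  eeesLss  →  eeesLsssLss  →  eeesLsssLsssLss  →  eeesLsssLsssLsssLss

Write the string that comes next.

eeesLsssLsssLsssLsssLss

Each term is the previous one with sLss appended.
So the next term is eeesLsssLsssLsssLss·sLss.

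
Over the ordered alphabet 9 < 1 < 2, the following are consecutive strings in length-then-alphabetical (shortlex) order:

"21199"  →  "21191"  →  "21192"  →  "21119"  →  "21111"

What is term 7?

Stepping forward 2 times from 21111: 21111 → 21112, then the target.

21129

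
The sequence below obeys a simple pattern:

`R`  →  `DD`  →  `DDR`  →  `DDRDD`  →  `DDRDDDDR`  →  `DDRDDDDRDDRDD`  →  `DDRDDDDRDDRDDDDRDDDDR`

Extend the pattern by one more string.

From term 3 onward, concatenate the last term with the second-to-last: DD·R = DDR, DDR·DD = DDRDD, …
So term 8 is DDRDDDDRDDRDDDDRDDDDR·DDRDDDDRDDRDD.

DDRDDDDRDDRDDDDRDDDDRDDRDDDDRDDRDD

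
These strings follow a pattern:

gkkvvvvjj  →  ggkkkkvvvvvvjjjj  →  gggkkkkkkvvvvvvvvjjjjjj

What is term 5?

gggggkkkkkkkkkkvvvvvvvvvvvvjjjjjjjjjj

The n-th term is n g's then 2n k's then 2n+2 v's then 2n j's (n = 1, 2, …).
For term 5, n = 5, so the run lengths are 5, 10, 12, 10.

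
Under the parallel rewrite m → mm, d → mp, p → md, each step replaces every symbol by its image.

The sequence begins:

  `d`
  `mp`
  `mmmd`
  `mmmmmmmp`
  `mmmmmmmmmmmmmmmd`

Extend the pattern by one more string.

Replace each of the 16 characters of mmmmmmmmmmmmmmmd in place — mm mm mm mm mm mm mm mm mm mm mm mm mm mm mm mp — and concatenate.

mmmmmmmmmmmmmmmmmmmmmmmmmmmmmmmp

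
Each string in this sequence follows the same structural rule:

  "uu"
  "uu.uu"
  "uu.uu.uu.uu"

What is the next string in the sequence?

Every step duplicates the string with '.' between the halves.
Doubling uu.uu.uu.uu with '.' between the halves:

uu.uu.uu.uu.uu.uu.uu.uu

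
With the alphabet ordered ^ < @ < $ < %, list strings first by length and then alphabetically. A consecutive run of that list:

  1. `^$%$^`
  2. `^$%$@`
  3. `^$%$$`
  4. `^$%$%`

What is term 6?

^$%%@

Stepping forward 2 times from ^$%$%: ^$%$% → ^$%%^, then the target.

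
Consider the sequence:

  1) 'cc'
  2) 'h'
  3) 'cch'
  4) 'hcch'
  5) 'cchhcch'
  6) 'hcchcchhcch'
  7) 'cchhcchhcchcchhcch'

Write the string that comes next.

This is a Fibonacci-style word recurrence s(k) = s(k−2)·s(k−1): e.g. cc·h = cch.
So term 8 is hcchcchhcch·cchhcchhcchcchhcch.

hcchcchhcchcchhcchhcchcchhcch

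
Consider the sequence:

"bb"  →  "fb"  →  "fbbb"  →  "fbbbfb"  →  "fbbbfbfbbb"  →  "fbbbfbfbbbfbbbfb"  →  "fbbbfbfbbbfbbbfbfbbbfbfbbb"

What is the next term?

From term 3 onward, concatenate the last term with the second-to-last: fb·bb = fbbb, fbbb·fb = fbbbfb, …
Continuing: fbbbfbfbbbfbbbfbfbbbfbfbbb · fbbbfbfbbbfbbbfb gives term 8.

fbbbfbfbbbfbbbfbfbbbfbfbbbfbbbfbfbbbfbbbfb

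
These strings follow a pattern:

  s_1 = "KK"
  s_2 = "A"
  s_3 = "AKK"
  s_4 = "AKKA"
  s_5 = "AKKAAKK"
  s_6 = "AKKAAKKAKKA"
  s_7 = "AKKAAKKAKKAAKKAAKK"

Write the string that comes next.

AKKAAKKAKKAAKKAAKKAKKAAKKAKKA

Each term (from the third on) is the previous term followed by the one before it: term 3 = A·KK = AKK.
So term 8 is AKKAAKKAKKAAKKAAKK·AKKAAKKAKKA.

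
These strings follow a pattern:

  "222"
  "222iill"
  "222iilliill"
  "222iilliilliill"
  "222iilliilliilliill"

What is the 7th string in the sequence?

222iilliilliilliilliilliill

Every step adds iill to the end: s(k+1) = s(k)·iill.
From 222iilliilliilliill, 2 further steps: 222iilliilliilliill → 222iilliilliilliilliill → (answer).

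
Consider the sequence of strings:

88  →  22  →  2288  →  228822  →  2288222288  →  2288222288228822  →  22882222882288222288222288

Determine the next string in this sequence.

228822228822882222882222882288222288228822

Each term (from the third on) is the previous term followed by the one before it: term 3 = 22·88 = 2288.
So term 8 is 22882222882288222288222288·2288222288228822.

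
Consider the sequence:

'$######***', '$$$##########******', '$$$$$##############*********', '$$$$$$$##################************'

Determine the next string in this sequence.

$$$$$$$$$######################***************

Reading off run lengths: $ runs 1, 3, 5, 7; # runs 6, 10, 14, 18; * runs 3, 6, 9, 12 — each is linear in n (n = 1, 2, …).
At n = 5 the blocks have lengths 9, 22, 15.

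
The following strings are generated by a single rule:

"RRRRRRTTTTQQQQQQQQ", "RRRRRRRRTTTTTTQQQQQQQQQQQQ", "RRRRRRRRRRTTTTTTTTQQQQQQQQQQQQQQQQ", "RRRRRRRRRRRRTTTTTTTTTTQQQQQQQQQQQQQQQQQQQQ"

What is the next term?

The n-th term is 2n+2 R's then 2n T's then 4n Q's, where the shown terms are n = 2, 3, 4, 5.
For the next term, n = 6, so the run lengths are 14, 12, 24.

RRRRRRRRRRRRRRTTTTTTTTTTTTQQQQQQQQQQQQQQQQQQQQQQQQ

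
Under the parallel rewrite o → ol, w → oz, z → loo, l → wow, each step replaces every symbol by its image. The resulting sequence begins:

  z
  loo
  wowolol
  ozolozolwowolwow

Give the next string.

ollooolwowollooolwowozolozolwowozoloz

φ(ozolozolwowolwow) expands symbol-by-symbol to ol loo ol wow ol loo ol wow oz ol oz ol wow oz ol oz; joining the 16 pieces gives the next term.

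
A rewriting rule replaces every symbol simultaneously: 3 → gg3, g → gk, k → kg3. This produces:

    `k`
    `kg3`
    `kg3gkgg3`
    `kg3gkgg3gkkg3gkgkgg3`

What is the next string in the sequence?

kg3gkgg3gkkg3gkgkgg3gkkg3kg3gkgg3gkkg3gkkg3gkgkgg3

Applying the rule to each of the 20 symbols of kg3gkgg3gkkg3gkgkgg3 gives the pieces kg3 gk gg3 gk kg3 gk gk gg3 gk kg3 kg3 gk gg3 gk kg3 gk kg3 gk gk gg3, which concatenate to the answer.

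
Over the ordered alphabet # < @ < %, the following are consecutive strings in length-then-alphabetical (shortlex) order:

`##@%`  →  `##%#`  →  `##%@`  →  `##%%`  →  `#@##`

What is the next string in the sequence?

The successor of #@## increments the rightmost position that isn't already % and resets every position after it to #.

#@#@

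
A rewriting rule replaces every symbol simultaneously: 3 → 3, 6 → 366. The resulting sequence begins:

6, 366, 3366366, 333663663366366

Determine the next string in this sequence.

Replace each of the 15 characters of 333663663366366 in place — 3 3 3 366 366 3 366 366 3 3 366 366 3 366 366 — and concatenate.

3333663663366366333663663366366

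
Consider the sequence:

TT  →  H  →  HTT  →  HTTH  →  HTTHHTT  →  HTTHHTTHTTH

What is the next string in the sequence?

Each term (from the third on) is the previous term followed by the one before it: term 3 = H·TT = HTT.
So term 7 is HTTHHTTHTTH·HTTHHTT.

HTTHHTTHTTHHTTHHTT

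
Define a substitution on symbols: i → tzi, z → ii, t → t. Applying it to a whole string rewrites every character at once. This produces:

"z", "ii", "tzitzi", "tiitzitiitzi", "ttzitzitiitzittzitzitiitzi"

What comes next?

Rewriting the 26 symbols of ttzitzitiitzittzitzitiitzi one by one yields t t ii tzi t ii tzi t tzi tzi t ii tzi t t ii tzi t ii tzi t tzi tzi t ii tzi; concatenated:

ttiitzitiitzittzitzitiitzittiitzitiitzittzitzitiitzi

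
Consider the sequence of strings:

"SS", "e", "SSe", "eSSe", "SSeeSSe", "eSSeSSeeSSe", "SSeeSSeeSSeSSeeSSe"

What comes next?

From term 3 onward, concatenate the second-to-last term with the last: SS·e = SSe, e·SSe = eSSe, …
The next term joins eSSeSSeeSSe and SSeeSSeeSSeSSeeSSe.

eSSeSSeeSSeSSeeSSeeSSeSSeeSSe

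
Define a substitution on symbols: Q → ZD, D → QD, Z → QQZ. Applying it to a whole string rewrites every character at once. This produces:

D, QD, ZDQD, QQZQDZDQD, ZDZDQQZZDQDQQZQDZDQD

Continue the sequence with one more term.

Replace each of the 20 characters of ZDZDQQZZDQDQQZQDZDQD in place — QQZ QD QQZ QD ZD ZD QQZ QQZ QD ZD QD ZD ZD QQZ ZD QD QQZ QD ZD QD — and concatenate.

QQZQDQQZQDZDZDQQZQQZQDZDQDZDZDQQZZDQDQQZQDZDQD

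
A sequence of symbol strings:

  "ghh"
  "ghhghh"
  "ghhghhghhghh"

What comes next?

ghhghhghhghhghhghhghhghh

Each string is two copies of the previous one concatenated.
One more doubling of ghhghhghhghh gives the answer.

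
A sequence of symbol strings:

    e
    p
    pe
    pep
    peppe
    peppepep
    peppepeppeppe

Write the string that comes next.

peppepeppeppepeppepep

This is a Fibonacci-style word recurrence s(k) = s(k−1)·s(k−2): e.g. p·e = pe.
The next term joins peppepeppeppe and peppepep.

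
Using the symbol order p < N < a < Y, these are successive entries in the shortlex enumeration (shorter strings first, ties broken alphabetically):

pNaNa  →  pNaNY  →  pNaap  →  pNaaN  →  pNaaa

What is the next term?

Find the rightmost character of pNaaa below Y, bump it to the next letter, and reset everything to its right to p.

pNaaY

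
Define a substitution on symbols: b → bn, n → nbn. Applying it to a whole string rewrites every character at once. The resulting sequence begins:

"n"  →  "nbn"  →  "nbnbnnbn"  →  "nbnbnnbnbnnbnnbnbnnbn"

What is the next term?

Rewriting the 21 symbols of nbnbnnbnbnnbnnbnbnnbn one by one yields nbn bn nbn bn nbn nbn bn nbn bn nbn nbn bn nbn nbn bn nbn bn nbn nbn bn nbn; concatenated:

nbnbnnbnbnnbnnbnbnnbnbnnbnnbnbnnbnnbnbnnbnbnnbnnbnbnnbn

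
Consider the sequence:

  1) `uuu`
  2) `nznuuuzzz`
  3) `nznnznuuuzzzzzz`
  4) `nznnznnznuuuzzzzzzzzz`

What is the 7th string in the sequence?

Each term wraps the previous one in nzn on the left and zzz on the right.
From nznnznnznuuuzzzzzzzzz, 3 further steps: nznnznnznuuuzzzzzzzzz → nznnznnznnznuuuzzzzzzzzzzzz → nznnznnznnznnznuuuzzzzzzzzzzzzzzz → (answer).

nznnznnznnznnznnznuuuzzzzzzzzzzzzzzzzzz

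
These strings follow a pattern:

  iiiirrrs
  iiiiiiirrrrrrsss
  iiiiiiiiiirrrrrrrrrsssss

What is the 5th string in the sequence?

Reading off run lengths: i runs 4, 7, 10; r runs 3, 6, 9; s runs 1, 3, 5 — each is linear in n (n = 1, 2, …).
At n = 5 the blocks have lengths 16, 15, 9.

iiiiiiiiiiiiiiiirrrrrrrrrrrrrrrsssssssss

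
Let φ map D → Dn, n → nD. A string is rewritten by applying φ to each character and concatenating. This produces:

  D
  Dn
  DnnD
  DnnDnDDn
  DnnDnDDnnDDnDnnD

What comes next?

DnnDnDDnnDDnDnnDnDDnDnnDDnnDnDDn

Applying the rule to each of the 16 symbols of DnnDnDDnnDDnDnnD gives the pieces Dn nD nD Dn nD Dn Dn nD nD Dn Dn nD Dn nD nD Dn, which concatenate to the answer.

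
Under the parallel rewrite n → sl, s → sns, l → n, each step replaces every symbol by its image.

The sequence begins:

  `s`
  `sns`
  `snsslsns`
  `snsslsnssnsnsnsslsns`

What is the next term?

Replace each of the 20 characters of snsslsnssnsnsnsslsns in place — sns sl sns sns n sns sl sns sns sl sns sl sns sl sns sns n sns sl sns — and concatenate.

snsslsnssnsnsnsslsnssnsslsnsslsnsslsnssnsnsnsslsns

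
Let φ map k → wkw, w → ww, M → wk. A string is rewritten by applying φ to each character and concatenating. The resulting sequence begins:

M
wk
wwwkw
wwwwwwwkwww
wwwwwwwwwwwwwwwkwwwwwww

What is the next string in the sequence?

wwwwwwwwwwwwwwwwwwwwwwwwwwwwwwwkwwwwwwwwwwwwwww

φ(wwwwwwwwwwwwwwwkwwwwwww) expands symbol-by-symbol to ww ww ww ww ww ww ww ww ww ww ww ww ww ww ww wkw ww ww ww ww ww ww ww; joining the 23 pieces gives the next term.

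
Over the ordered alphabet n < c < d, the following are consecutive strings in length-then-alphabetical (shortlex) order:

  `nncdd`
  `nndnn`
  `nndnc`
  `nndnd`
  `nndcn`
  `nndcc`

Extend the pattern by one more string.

nndcd

Find the rightmost character of nndcc below d, bump it to the next letter, and reset everything to its right to n.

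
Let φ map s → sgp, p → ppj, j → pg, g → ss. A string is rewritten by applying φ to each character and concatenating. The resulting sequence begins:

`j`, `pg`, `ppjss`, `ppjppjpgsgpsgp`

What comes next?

ppjppjpgppjppjpgppjsssgpssppjsgpssppj

φ(ppjppjpgsgpsgp) expands symbol-by-symbol to ppj ppj pg ppj ppj pg ppj ss sgp ss ppj sgp ss ppj; joining the 14 pieces gives the next term.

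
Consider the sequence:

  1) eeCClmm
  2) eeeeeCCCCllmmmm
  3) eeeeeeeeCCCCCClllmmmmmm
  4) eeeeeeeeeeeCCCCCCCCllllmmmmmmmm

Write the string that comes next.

eeeeeeeeeeeeeeCCCCCCCCCClllllmmmmmmmmmm

Each string has the form e^{3n-1} C^{2n} l^{n} m^{2n} (n = 1, 2, …).
Setting n = 5 gives 14, 10, 5, 10 characters in each block.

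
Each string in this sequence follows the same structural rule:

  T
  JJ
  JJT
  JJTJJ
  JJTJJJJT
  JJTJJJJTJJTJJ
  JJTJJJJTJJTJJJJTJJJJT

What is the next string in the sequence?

Each term (from the third on) is the previous term followed by the one before it: term 3 = JJ·T = JJT.
Continuing: JJTJJJJTJJTJJJJTJJJJT · JJTJJJJTJJTJJ gives term 8.

JJTJJJJTJJTJJJJTJJJJTJJTJJJJTJJTJJ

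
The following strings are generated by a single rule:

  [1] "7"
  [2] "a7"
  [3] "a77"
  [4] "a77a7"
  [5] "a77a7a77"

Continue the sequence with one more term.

This is a Fibonacci-style word recurrence s(k) = s(k−1)·s(k−2): e.g. a7·7 = a77.
The next term joins a77a7a77 and a77a7.

a77a7a77a77a7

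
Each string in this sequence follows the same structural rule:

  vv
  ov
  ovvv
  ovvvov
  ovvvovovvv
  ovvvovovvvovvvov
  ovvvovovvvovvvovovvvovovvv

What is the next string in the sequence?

ovvvovovvvovvvovovvvovovvvovvvovovvvovvvov

From term 3 onward, concatenate the last term with the second-to-last: ov·vv = ovvv, ovvv·ov = ovvvov, …
So term 8 is ovvvovovvvovvvovovvvovovvv·ovvvovovvvovvvov.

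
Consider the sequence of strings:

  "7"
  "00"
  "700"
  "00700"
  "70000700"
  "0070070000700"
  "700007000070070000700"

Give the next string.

Each term (from the third on) is the two preceding terms concatenated in order: term 3 = 7·00 = 700.
The next term joins 0070070000700 and 700007000070070000700.

0070070000700700007000070070000700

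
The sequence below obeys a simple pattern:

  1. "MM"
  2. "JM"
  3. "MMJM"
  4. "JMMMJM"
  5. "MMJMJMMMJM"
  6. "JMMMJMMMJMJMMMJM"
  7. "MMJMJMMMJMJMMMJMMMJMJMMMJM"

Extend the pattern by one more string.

From term 3 onward, concatenate the second-to-last term with the last: MM·JM = MMJM, JM·MMJM = JMMMJM, …
Continuing: JMMMJMMMJMJMMMJM · MMJMJMMMJMJMMMJMMMJMJMMMJM gives term 8.

JMMMJMMMJMJMMMJMMMJMJMMMJMJMMMJMMMJMJMMMJM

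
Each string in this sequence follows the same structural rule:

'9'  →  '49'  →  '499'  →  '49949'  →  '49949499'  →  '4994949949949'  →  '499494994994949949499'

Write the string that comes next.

4994949949949499494994994949949949

From term 3 onward, concatenate the last term with the second-to-last: 49·9 = 499, 499·49 = 49949, …
So term 8 is 499494994994949949499·4994949949949.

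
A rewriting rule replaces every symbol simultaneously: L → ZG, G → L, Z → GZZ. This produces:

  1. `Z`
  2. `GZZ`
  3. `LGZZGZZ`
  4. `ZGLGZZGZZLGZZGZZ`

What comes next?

Rewriting the 16 symbols of ZGLGZZGZZLGZZGZZ one by one yields GZZ L ZG L GZZ GZZ L GZZ GZZ ZG L GZZ GZZ L GZZ GZZ; concatenated:

GZZLZGLGZZGZZLGZZGZZZGLGZZGZZLGZZGZZ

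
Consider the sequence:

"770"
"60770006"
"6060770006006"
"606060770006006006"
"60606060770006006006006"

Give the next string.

Every step adds 60 to the front and 006 to the end of the previous string.
Applying this once more to 60606060770006006006006:

6060606060770006006006006006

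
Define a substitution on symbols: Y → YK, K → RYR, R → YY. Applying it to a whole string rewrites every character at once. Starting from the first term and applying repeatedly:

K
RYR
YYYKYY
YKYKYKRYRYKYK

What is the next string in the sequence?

YKRYRYKRYRYKRYRYYYKYYYKRYRYKRYR

Replace each of the 13 characters of YKYKYKRYRYKYK in place — YK RYR YK RYR YK RYR YY YK YY YK RYR YK RYR — and concatenate.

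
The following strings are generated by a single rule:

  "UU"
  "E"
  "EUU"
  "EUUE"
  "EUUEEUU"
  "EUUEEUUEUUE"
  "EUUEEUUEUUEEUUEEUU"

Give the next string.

EUUEEUUEUUEEUUEEUUEUUEEUUEUUE

This is a Fibonacci-style word recurrence s(k) = s(k−1)·s(k−2): e.g. E·UU = EUU.
So term 8 is EUUEEUUEUUEEUUEEUU·EUUEEUUEUUE.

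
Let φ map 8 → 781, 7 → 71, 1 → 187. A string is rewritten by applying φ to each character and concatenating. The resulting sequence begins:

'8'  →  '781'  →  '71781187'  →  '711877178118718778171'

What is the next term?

7118718778171711877178118718778171187781717178118771187

φ(711877178118718778171) expands symbol-by-symbol to 71 187 187 781 71 71 187 71 781 187 187 781 71 187 781 71 71 781 187 71 187; joining the 21 pieces gives the next term.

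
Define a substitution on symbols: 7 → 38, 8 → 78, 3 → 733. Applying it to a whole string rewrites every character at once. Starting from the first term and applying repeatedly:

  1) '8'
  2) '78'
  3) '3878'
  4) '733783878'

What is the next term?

387337333878733783878

Rewriting each symbol of 733783878: 7→38, 3→733, 3→733, 7→38, 8→78, 3→733, 8→78, 7→38, 8→78, which concatenates to 38 733 733 38 78 733 78 38 78.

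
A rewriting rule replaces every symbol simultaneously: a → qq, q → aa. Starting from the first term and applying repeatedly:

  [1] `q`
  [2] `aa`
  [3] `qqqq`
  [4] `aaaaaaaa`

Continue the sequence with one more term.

Rewriting each symbol of aaaaaaaa: a→qq, a→qq, a→qq, a→qq, a→qq, a→qq, a→qq, a→qq, which concatenates to qq qq qq qq qq qq qq qq.

qqqqqqqqqqqqqqqq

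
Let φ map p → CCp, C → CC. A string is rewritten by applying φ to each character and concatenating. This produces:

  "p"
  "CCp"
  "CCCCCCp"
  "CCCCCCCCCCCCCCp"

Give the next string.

CCCCCCCCCCCCCCCCCCCCCCCCCCCCCCp

φ(CCCCCCCCCCCCCCp) expands symbol-by-symbol to CC CC CC CC CC CC CC CC CC CC CC CC CC CC CCp; joining the 15 pieces gives the next term.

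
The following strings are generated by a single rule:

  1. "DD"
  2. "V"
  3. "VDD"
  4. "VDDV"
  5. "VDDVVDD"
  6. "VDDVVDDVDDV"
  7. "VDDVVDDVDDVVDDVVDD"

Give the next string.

VDDVVDDVDDVVDDVVDDVDDVVDDVDDV

This is a Fibonacci-style word recurrence s(k) = s(k−1)·s(k−2): e.g. V·DD = VDD.
The next term joins VDDVVDDVDDVVDDVVDD and VDDVVDDVDDV.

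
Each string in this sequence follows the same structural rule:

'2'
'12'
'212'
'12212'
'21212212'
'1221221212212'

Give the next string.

This is a Fibonacci-style word recurrence s(k) = s(k−2)·s(k−1): e.g. 2·12 = 212.
So term 7 is 21212212·1221221212212.

212122121221221212212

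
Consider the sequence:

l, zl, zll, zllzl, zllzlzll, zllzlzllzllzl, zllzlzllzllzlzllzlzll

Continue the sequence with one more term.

zllzlzllzllzlzllzlzllzllzlzllzllzl

From term 3 onward, concatenate the last term with the second-to-last: zl·l = zll, zll·zl = zllzl, …
Continuing: zllzlzllzllzlzllzlzll · zllzlzllzllzl gives term 8.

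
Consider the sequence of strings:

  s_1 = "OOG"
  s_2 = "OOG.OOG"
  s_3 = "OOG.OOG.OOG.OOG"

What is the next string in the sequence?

s(k+1) = s(k)·.·s(k) — each term doubles the last with '.' between the halves.
So the next term is two copies of OOG.OOG.OOG.OOG with '.' between the halves.

OOG.OOG.OOG.OOG.OOG.OOG.OOG.OOG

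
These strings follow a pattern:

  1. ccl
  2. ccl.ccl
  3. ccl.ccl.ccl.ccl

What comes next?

s(k+1) = s(k)·.·s(k) — each term doubles the last with '.' between the halves.
Doubling ccl.ccl.ccl.ccl with '.' between the halves:

ccl.ccl.ccl.ccl.ccl.ccl.ccl.ccl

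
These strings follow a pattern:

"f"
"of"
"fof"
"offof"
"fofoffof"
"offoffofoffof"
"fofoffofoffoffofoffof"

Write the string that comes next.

offoffofoffoffofoffofoffoffofoffof

Each term (from the third on) is the two preceding terms concatenated in order: term 3 = f·of = fof.
Continuing: offoffofoffof · fofoffofoffoffofoffof gives term 8.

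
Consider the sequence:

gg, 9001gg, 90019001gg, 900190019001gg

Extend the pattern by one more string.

The strings grow by a fixed prefix 9001 each time.
One more step from 900190019001gg gives the answer.

9001900190019001gg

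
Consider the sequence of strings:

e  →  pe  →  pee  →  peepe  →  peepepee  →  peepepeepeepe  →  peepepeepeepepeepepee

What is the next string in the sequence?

peepepeepeepepeepepeepeepepeepeepe

From term 3 onward, concatenate the last term with the second-to-last: pe·e = pee, pee·pe = peepe, …
Continuing: peepepeepeepepeepepee · peepepeepeepe gives term 8.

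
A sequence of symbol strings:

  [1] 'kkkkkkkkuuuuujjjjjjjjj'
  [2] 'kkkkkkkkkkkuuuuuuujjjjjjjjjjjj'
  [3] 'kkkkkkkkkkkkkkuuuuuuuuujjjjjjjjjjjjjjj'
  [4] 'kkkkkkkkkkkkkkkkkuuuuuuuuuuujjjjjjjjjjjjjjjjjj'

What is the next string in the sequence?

Reading off run lengths: k runs 8, 11, 14, 17; u runs 5, 7, 9, 11; j runs 9, 12, 15, 18 — each is linear in n, where the shown terms are n = 3, 4, 5, 6.
Setting n = 7 gives 20, 13, 21 characters in each block.

kkkkkkkkkkkkkkkkkkkkuuuuuuuuuuuuujjjjjjjjjjjjjjjjjjjjj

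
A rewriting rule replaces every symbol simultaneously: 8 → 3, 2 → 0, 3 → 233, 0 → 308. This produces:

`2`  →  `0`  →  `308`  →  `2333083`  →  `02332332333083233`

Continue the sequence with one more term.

30802332330233233023323323330832330233233

Replace each of the 17 characters of 02332332333083233 in place — 308 0 233 233 0 233 233 0 233 233 233 308 3 233 0 233 233 — and concatenate.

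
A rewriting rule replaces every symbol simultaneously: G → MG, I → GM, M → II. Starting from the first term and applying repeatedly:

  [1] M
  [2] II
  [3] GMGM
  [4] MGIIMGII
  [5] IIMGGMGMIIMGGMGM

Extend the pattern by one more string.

GMGMIIMGMGIIMGIIGMGMIIMGMGIIMGII

φ(IIMGGMGMIIMGGMGM) expands symbol-by-symbol to GM GM II MG MG II MG II GM GM II MG MG II MG II; joining the 16 pieces gives the next term.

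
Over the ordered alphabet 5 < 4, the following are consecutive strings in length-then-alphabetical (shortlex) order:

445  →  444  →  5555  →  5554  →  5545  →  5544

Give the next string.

Treat 5544 as a base-2 numeral over the given alphabet and add one, carrying through any trailing 4's.

5455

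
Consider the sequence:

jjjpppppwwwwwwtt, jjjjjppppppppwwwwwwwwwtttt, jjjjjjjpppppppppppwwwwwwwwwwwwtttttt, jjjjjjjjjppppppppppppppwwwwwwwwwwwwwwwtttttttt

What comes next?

The n-th term is 2n-1 j's then 3n-1 p's then 3n w's then 2n-2 t's, where the shown terms are n = 2, 3, 4, 5.
For the next term, n = 6, so the run lengths are 11, 17, 18, 10.

jjjjjjjjjjjpppppppppppppppppwwwwwwwwwwwwwwwwwwtttttttttt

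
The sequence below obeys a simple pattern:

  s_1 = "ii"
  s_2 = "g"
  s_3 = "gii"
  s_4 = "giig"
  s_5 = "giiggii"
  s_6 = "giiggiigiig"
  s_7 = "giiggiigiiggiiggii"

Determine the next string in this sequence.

Each term (from the third on) is the previous term followed by the one before it: term 3 = g·ii = gii.
Continuing: giiggiigiiggiiggii · giiggiigiig gives term 8.

giiggiigiiggiiggiigiiggiigiig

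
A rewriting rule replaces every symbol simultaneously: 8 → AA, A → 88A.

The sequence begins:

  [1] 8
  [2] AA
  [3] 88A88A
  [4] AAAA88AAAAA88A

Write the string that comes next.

Replace each of the 14 characters of AAAA88AAAAA88A in place — 88A 88A 88A 88A AA AA 88A 88A 88A 88A 88A AA AA 88A — and concatenate.

88A88A88A88AAAAA88A88A88A88A88AAAAA88A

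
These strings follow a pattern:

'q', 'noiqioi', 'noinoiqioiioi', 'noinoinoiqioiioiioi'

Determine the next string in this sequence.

Every step adds noi to the front and ioi to the end of the previous string.
One more step from noinoinoiqioiioiioi gives the answer.

noinoinoinoiqioiioiioiioi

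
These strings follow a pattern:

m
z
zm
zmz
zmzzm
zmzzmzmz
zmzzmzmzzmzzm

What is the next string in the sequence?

From term 3 onward, concatenate the last term with the second-to-last: z·m = zm, zm·z = zmz, …
So term 8 is zmzzmzmzzmzzm·zmzzmzmz.

zmzzmzmzzmzzmzmzzmzmz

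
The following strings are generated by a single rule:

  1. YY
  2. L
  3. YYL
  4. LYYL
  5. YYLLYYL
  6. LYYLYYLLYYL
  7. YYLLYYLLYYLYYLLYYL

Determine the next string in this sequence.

Each term (from the third on) is the two preceding terms concatenated in order: term 3 = YY·L = YYL.
Continuing: LYYLYYLLYYL · YYLLYYLLYYLYYLLYYL gives term 8.

LYYLYYLLYYLYYLLYYLLYYLYYLLYYL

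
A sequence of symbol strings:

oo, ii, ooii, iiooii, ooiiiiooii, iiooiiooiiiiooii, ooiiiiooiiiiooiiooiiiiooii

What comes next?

This is a Fibonacci-style word recurrence s(k) = s(k−2)·s(k−1): e.g. oo·ii = ooii.
Continuing: iiooiiooiiiiooii · ooiiiiooiiiiooiiooiiiiooii gives term 8.

iiooiiooiiiiooiiooiiiiooiiiiooiiooiiiiooii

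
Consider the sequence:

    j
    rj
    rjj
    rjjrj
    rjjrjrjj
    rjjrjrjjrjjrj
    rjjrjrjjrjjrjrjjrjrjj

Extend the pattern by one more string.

rjjrjrjjrjjrjrjjrjrjjrjjrjrjjrjjrj

This is a Fibonacci-style word recurrence s(k) = s(k−1)·s(k−2): e.g. rj·j = rjj.
So term 8 is rjjrjrjjrjjrjrjjrjrjj·rjjrjrjjrjjrj.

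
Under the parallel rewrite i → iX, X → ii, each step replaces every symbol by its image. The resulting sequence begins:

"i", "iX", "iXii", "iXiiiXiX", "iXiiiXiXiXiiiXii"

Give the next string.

iXiiiXiXiXiiiXiiiXiiiXiXiXiiiXiX

Applying the rule to each of the 16 symbols of iXiiiXiXiXiiiXii gives the pieces iX ii iX iX iX ii iX ii iX ii iX iX iX ii iX iX, which concatenate to the answer.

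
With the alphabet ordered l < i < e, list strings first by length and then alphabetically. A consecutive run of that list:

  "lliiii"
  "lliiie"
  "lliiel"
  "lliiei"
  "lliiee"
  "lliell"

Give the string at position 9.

llieil

Stepping forward 3 times from lliell: lliell → llieli → lliele, then the target.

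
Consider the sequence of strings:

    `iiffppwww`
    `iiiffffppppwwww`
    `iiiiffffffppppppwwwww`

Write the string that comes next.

Reading off run lengths: i runs 2, 3, 4; f runs 2, 4, 6; p runs 2, 4, 6; w runs 3, 4, 5 — each is linear in n (n = 1, 2, …).
At n = 4 the blocks have lengths 5, 8, 8, 6.

iiiiiffffffffppppppppwwwwww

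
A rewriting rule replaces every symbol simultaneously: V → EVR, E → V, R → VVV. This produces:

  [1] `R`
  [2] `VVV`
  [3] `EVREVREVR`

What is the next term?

Rewriting each symbol of EVREVREVR: E→V, V→EVR, R→VVV, E→V, V→EVR, R→VVV, E→V, V→EVR, R→VVV, which concatenates to V EVR VVV V EVR VVV V EVR VVV.

VEVRVVVVEVRVVVVEVRVVV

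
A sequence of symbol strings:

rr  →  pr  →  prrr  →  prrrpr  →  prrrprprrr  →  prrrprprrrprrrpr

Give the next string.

prrrprprrrprrrprprrrprprrr

This is a Fibonacci-style word recurrence s(k) = s(k−1)·s(k−2): e.g. pr·rr = prrr.
The next term joins prrrprprrrprrrpr and prrrprprrr.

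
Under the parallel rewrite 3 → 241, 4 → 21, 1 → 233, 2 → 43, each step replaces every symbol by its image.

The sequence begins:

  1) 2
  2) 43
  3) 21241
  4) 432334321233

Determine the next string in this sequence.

2124143241241212414323343241241

Apply φ to 432334321233 symbol by symbol: 4→21, 3→241, 2→43, 3→241, 3→241, 4→21, 3→241, 2→43, 1→233, 2→43, 3→241, 3→241; joined: 21 241 43 241 241 21 241 43 233 43 241 241.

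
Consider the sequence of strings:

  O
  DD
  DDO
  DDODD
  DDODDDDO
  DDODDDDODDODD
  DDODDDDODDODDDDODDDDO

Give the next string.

This is a Fibonacci-style word recurrence s(k) = s(k−1)·s(k−2): e.g. DD·O = DDO.
The next term joins DDODDDDODDODDDDODDDDO and DDODDDDODDODD.

DDODDDDODDODDDDODDDDODDODDDDODDODD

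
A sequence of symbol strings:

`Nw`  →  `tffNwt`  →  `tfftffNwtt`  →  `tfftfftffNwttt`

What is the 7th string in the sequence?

tfftfftfftfftfftffNwtttttt

s(k+1) = tff·s(k)·t, so each term gains tff as a prefix and t as a suffix.
From tfftfftffNwttt, 3 further steps: tfftfftffNwttt → tfftfftfftffNwtttt → tfftfftfftfftffNwttttt → (answer).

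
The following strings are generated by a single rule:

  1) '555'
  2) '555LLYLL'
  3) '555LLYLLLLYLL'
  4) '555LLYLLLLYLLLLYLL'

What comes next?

The strings grow by a fixed suffix LLYLL each time.
One more step from 555LLYLLLLYLLLLYLL gives the answer.

555LLYLLLLYLLLLYLLLLYLL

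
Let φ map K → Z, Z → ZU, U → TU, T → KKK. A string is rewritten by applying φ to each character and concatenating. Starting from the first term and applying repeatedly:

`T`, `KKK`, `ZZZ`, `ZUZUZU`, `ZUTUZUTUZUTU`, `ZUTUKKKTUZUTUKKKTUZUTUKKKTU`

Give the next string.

φ(ZUTUKKKTUZUTUKKKTUZUTUKKKTU) expands symbol-by-symbol to ZU TU KKK TU Z Z Z KKK TU ZU TU KKK TU Z Z Z KKK TU ZU TU KKK TU Z Z Z KKK TU; joining the 27 pieces gives the next term.

ZUTUKKKTUZZZKKKTUZUTUKKKTUZZZKKKTUZUTUKKKTUZZZKKKTU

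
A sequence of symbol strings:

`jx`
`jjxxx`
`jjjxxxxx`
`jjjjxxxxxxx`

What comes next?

jjjjjxxxxxxxxx

Term n consists of n j's, followed by 2n-1 x's (n = 1, 2, …).
At n = 5 the blocks have lengths 5, 9.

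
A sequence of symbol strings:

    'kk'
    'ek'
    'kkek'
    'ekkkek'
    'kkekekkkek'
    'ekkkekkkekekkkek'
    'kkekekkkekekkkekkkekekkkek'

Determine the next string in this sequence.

Each term (from the third on) is the two preceding terms concatenated in order: term 3 = kk·ek = kkek.
Continuing: ekkkekkkekekkkek · kkekekkkekekkkekkkekekkkek gives term 8.

ekkkekkkekekkkekkkekekkkekekkkekkkekekkkek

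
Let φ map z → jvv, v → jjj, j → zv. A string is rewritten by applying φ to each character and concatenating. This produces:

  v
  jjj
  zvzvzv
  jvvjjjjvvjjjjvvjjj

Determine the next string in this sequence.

zvjjjjjjzvzvzvzvjjjjjjzvzvzvzvjjjjjjzvzvzv

Applying the rule to each of the 18 symbols of jvvjjjjvvjjjjvvjjj gives the pieces zv jjj jjj zv zv zv zv jjj jjj zv zv zv zv jjj jjj zv zv zv, which concatenate to the answer.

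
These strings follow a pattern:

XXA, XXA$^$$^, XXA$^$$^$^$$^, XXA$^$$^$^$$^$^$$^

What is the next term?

Each term is the previous one with $^$$^ appended.
Applying this once more to XXA$^$$^$^$$^$^$$^:

XXA$^$$^$^$$^$^$$^$^$$^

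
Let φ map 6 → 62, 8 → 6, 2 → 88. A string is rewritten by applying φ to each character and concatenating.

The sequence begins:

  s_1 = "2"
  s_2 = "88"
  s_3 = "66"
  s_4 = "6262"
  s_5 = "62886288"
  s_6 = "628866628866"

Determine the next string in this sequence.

62886662626288666262

Expanding 628866628866: 6→62, 2→88, 8→6, 8→6, 6→62, 6→62, 6→62, 2→88, 8→6, 8→6, 6→62, 6→62. Concatenated: 62 88 6 6 62 62 62 88 6 6 62 62.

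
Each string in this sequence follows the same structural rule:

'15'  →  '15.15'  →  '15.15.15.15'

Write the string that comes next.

15.15.15.15.15.15.15.15

Each string is two copies of the previous one joined by '.'.
One more doubling of 15.15.15.15 gives the answer.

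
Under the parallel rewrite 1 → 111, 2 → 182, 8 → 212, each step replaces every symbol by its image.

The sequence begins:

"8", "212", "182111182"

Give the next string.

Apply φ to 182111182 symbol by symbol: 1→111, 8→212, 2→182, 1→111, 1→111, 1→111, 1→111, 8→212, 2→182; joined: 111 212 182 111 111 111 111 212 182.

111212182111111111111212182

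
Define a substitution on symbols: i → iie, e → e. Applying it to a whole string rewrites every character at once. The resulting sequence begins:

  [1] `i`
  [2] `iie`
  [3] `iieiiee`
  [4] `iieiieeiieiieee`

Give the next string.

iieiieeiieiieeeiieiieeiieiieeee

φ(iieiieeiieiieee) expands symbol-by-symbol to iie iie e iie iie e e iie iie e iie iie e e e; joining the 15 pieces gives the next term.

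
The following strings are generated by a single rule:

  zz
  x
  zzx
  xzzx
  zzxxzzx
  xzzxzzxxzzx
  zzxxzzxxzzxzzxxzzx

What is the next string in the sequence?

xzzxzzxxzzxzzxxzzxxzzxzzxxzzx

From term 3 onward, concatenate the second-to-last term with the last: zz·x = zzx, x·zzx = xzzx, …
The next term joins xzzxzzxxzzx and zzxxzzxxzzxzzxxzzx.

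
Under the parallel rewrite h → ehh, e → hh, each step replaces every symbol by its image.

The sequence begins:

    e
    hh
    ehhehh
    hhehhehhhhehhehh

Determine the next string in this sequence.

Rewriting the 16 symbols of hhehhehhhhehhehh one by one yields ehh ehh hh ehh ehh hh ehh ehh ehh ehh hh ehh ehh hh ehh ehh; concatenated:

ehhehhhhehhehhhhehhehhehhehhhhehhehhhhehhehh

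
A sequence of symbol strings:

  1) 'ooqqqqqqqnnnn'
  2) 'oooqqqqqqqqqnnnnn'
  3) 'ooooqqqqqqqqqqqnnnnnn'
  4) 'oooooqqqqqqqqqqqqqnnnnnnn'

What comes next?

ooooooqqqqqqqqqqqqqqqnnnnnnnn

Reading off run lengths: o runs 2, 3, 4, 5; q runs 7, 9, 11, 13; n runs 4, 5, 6, 7 — each is linear in n, where the shown terms are n = 3, 4, 5, 6.
Setting n = 7 gives 6, 15, 8 characters in each block.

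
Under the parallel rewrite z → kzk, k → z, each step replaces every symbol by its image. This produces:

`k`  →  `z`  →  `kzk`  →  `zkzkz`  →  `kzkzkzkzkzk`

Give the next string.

zkzkzkzkzkzkzkzkzkzkz

Expanding kzkzkzkzkzk: k→z, z→kzk, k→z, z→kzk, k→z, z→kzk, k→z, z→kzk, k→z, z→kzk, k→z. Concatenated: z kzk z kzk z kzk z kzk z kzk z.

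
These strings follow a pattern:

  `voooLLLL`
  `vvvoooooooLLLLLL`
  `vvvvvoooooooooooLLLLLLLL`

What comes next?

vvvvvvvoooooooooooooooLLLLLLLLLL

Term n consists of 2n-1 v's, followed by 4n-1 o's, followed by 2n+2 L's (n = 1, 2, …).
For the next term, n = 4, so the run lengths are 7, 15, 10.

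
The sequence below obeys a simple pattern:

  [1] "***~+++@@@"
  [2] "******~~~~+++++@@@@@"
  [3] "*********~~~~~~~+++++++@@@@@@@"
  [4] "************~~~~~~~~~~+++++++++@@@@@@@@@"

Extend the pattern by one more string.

***************~~~~~~~~~~~~~+++++++++++@@@@@@@@@@@

Each string has the form *^{3n} ~^{3n-2} +^{2n+1} @^{2n+1} (n = 1, 2, …).
At n = 5 the blocks have lengths 15, 13, 11, 11.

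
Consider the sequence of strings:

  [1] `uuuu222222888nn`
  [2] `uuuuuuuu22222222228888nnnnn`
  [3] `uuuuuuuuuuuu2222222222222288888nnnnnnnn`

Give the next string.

The n-th term is 4n u's then 4n+2 2's then n+2 8's then 3n-1 n's (n = 1, 2, …).
At n = 4 the blocks have lengths 16, 18, 6, 11.

uuuuuuuuuuuuuuuu222222222222222222888888nnnnnnnnnnn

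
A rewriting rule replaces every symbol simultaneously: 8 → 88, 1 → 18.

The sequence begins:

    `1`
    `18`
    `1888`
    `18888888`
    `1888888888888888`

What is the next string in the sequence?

Rewriting the 16 symbols of 1888888888888888 one by one yields 18 88 88 88 88 88 88 88 88 88 88 88 88 88 88 88; concatenated:

18888888888888888888888888888888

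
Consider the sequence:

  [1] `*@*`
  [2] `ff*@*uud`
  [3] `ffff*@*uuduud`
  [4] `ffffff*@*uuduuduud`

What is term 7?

Each term wraps the previous one in ff on the left and uud on the right.
From ffffff*@*uuduuduud, 3 further steps: ffffff*@*uuduuduud → ffffffff*@*uuduuduuduud → ffffffffff*@*uuduuduuduuduud → (answer).

ffffffffffff*@*uuduuduuduuduuduud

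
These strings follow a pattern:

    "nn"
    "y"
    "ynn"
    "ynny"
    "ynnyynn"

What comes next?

This is a Fibonacci-style word recurrence s(k) = s(k−1)·s(k−2): e.g. y·nn = ynn.
The next term joins ynnyynn and ynny.

ynnyynnynny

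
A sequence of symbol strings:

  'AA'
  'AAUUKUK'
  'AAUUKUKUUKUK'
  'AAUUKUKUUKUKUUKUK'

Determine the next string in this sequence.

Each term is the previous one with UUKUK appended.
Applying this once more to AAUUKUKUUKUKUUKUK:

AAUUKUKUUKUKUUKUKUUKUK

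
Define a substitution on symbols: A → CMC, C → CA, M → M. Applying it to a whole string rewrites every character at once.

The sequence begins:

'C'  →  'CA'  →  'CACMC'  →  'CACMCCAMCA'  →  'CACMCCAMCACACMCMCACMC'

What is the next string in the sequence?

Replace each of the 21 characters of CACMCCAMCACACMCMCACMC in place — CA CMC CA M CA CA CMC M CA CMC CA CMC CA M CA M CA CMC CA M CA — and concatenate.

CACMCCAMCACACMCMCACMCCACMCCAMCAMCACMCCAMCA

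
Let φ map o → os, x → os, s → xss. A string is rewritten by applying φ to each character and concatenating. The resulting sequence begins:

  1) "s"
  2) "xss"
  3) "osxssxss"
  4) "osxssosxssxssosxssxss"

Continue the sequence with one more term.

Rewriting the 21 symbols of osxssosxssxssosxssxss one by one yields os xss os xss xss os xss os xss xss os xss xss os xss os xss xss os xss xss; concatenated:

osxssosxssxssosxssosxssxssosxssxssosxssosxssxssosxssxss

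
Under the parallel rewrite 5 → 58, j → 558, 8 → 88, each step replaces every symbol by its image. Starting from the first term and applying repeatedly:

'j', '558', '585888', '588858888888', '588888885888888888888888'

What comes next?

φ(588888885888888888888888) expands symbol-by-symbol to 58 88 88 88 88 88 88 88 58 88 88 88 88 88 88 88 88 88 88 88 88 88 88 88; joining the 24 pieces gives the next term.

588888888888888858888888888888888888888888888888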